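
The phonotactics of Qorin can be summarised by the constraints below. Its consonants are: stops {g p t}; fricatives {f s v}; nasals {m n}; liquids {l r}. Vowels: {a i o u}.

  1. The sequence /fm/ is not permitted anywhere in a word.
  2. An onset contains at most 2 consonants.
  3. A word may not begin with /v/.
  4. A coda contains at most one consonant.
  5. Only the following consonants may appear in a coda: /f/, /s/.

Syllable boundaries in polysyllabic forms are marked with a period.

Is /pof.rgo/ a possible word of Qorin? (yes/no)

/pof.rgo/ — σ1 onset /p/, coda /f/ ok; σ2 onset /rg/ (2C), coda /∅/ ok → well-formed

yes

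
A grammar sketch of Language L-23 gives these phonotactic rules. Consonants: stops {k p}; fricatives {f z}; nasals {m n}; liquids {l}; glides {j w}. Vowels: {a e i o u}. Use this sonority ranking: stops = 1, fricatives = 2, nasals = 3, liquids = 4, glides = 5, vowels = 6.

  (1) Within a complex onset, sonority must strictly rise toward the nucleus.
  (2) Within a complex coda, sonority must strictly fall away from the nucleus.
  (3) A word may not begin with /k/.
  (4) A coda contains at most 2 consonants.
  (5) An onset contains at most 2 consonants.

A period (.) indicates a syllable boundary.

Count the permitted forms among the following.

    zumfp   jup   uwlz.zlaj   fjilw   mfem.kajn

zumfp — violates constraint 4: syllable 1 coda /mfp/ has 3 consonants (> 2) → not permitted
jup — σ1 onset /j/, coda /p/ ok → permitted
uwlz.zlaj — violates constraint 4: syllable 1 coda /wlz/ has 3 consonants (> 2) → not permitted
fjilw — violates constraint 2: syllable 1 coda /lw/: /l/ (liquid, 4) → /w/ (glide, 5) does not fall → not permitted
mfem.kajn — violates constraint 1: syllable 1 onset /mf/: /m/ (nasal, 3) → /f/ (fricative, 2) does not rise → not permitted
Permitted: jup → 1.

1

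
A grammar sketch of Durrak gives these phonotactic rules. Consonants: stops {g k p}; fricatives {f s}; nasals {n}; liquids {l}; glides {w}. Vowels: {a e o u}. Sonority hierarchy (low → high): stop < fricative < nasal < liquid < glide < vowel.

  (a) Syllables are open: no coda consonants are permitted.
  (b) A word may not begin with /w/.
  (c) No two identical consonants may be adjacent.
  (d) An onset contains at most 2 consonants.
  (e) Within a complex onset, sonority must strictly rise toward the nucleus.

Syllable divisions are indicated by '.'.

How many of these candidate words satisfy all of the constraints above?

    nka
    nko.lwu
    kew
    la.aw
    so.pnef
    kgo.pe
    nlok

0

nka — violates constraint (e): syllable 1 onset /nk/: /n/ (nasal, 3) → /k/ (stop, 1) does not rise → ill-formed
nko.lwu — violates constraint (e): syllable 1 onset /nk/: /n/ (nasal, 3) → /k/ (stop, 1) does not rise → ill-formed
kew — violates constraint (a): syllable 1 coda /w/ has 1 consonant (> 0) → ill-formed
la.aw — violates constraint (a): syllable 2 coda /w/ has 1 consonant (> 0) → ill-formed
so.pnef — violates constraint (a): syllable 2 coda /f/ has 1 consonant (> 0) → ill-formed
kgo.pe — violates constraint (e): syllable 1 onset /kg/: /k/ (stop, 1) → /g/ (stop, 1) does not rise → ill-formed
nlok — violates constraint (a): syllable 1 coda /k/ has 1 consonant (> 0) → ill-formed
No form is well-formed → 0.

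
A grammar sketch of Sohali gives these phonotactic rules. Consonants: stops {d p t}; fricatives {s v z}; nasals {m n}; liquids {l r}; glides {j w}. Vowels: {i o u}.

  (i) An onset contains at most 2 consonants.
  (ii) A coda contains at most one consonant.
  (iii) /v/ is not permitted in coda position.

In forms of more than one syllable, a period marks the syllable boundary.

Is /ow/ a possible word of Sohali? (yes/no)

/ow/ — σ1 onset /∅/, coda /w/ ok → phonotactically legal

yes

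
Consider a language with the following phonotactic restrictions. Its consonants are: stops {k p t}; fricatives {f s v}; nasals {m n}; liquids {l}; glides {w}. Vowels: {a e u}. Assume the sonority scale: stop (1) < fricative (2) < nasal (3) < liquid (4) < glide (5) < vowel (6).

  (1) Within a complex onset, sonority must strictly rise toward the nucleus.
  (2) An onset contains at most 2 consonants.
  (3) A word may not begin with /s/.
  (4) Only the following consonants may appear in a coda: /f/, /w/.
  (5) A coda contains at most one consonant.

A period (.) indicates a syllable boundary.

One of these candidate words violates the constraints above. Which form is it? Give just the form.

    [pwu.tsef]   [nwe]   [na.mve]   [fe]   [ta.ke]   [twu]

[na.mve]

[pwu.tsef] — σ1 onset /pw/ (1→5 rises), coda /∅/ ok; σ2 onset /ts/ (1→2 rises), coda /f/ ok → permitted
[nwe] — σ1 onset /nw/ (3→5 rises), coda /∅/ ok → permitted
[na.mve] — violates constraint 1: syllable 2 onset /mv/: /m/ (nasal, 3) → /v/ (fricative, 2) does not rise → not permitted
[fe] — σ1 onset /f/, coda /∅/ ok → permitted
[ta.ke] — σ1 onset /t/, coda /∅/ ok; σ2 onset /k/, coda /∅/ ok → permitted
[twu] — σ1 onset /tw/ (1→5 rises), coda /∅/ ok → permitted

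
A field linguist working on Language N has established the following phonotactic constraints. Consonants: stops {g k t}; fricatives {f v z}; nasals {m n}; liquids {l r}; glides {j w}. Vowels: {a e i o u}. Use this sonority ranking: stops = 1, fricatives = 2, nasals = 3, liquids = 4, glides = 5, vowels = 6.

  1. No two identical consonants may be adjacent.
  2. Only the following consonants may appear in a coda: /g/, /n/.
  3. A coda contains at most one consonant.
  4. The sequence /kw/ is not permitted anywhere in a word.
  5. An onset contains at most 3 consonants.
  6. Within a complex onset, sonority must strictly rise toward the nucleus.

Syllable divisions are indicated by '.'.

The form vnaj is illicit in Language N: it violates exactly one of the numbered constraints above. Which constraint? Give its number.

2

vnaj: syllable 1 coda contains /j/, which is not a licensed coda consonant.
This is a violation of constraint 2: "Only the following consonants may appear in a coda: /g/, /n/."
The remaining constraints (1, 3, 4, 5, 6) are satisfied.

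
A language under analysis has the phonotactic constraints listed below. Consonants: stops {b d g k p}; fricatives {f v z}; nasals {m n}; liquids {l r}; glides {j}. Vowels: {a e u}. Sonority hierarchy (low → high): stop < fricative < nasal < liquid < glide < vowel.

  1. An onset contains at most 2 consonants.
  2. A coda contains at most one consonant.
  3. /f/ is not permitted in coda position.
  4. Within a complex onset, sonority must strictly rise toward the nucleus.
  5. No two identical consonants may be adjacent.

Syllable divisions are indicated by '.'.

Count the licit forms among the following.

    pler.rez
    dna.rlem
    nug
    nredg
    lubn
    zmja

1

pler.rez — violates constraint 5: adjacent identical consonants /rr/ → illicit
dna.rlem — violates constraint 4: syllable 2 onset /rl/: /r/ (liquid, 4) → /l/ (liquid, 4) does not rise → illicit
nug — σ1 onset /n/, coda /g/ ok → licit
nredg — violates constraint 2: syllable 1 coda /dg/ has 2 consonants (> 1) → illicit
lubn — violates constraint 2: syllable 1 coda /bn/ has 2 consonants (> 1) → illicit
zmja — violates constraint 1: syllable 1 onset /zmj/ has 3 consonants (> 2) → illicit
Licit: nug → 1.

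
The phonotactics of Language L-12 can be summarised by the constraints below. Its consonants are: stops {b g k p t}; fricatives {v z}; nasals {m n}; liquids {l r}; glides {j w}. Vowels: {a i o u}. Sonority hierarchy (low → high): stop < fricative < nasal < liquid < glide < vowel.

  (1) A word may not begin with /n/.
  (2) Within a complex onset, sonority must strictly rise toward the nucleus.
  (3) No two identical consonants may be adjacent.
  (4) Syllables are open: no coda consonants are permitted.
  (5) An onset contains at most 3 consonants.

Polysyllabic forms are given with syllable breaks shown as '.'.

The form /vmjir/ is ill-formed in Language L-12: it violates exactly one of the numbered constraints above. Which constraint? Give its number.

/vmjir/: syllable 1 coda /r/ has 1 consonant (> 0).
This is a violation of constraint 4: "Syllables are open: no coda consonants are permitted."
The remaining constraints (1, 2, 3, 5) are satisfied.

4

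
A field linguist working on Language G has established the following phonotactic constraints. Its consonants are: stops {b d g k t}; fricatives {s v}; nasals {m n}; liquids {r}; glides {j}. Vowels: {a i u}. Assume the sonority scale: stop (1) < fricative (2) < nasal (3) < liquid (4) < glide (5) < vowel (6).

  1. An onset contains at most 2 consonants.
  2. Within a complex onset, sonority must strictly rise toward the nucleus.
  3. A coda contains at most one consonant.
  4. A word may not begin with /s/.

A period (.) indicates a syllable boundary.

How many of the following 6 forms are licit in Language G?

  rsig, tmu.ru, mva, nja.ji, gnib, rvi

3

rsig — violates constraint 2: syllable 1 onset /rs/: /r/ (liquid, 4) → /s/ (fricative, 2) does not rise → illicit
tmu.ru — σ1 onset /tm/ (1→3 rises), coda /∅/ ok; σ2 onset /r/, coda /∅/ ok → licit
mva — violates constraint 2: syllable 1 onset /mv/: /m/ (nasal, 3) → /v/ (fricative, 2) does not rise → illicit
nja.ji — σ1 onset /nj/ (3→5 rises), coda /∅/ ok; σ2 onset /j/, coda /∅/ ok → licit
gnib — σ1 onset /gn/ (1→3 rises), coda /b/ ok → licit
rvi — violates constraint 2: syllable 1 onset /rv/: /r/ (liquid, 4) → /v/ (fricative, 2) does not rise → illicit
Licit: tmu.ru, nja.ji, gnib → 3.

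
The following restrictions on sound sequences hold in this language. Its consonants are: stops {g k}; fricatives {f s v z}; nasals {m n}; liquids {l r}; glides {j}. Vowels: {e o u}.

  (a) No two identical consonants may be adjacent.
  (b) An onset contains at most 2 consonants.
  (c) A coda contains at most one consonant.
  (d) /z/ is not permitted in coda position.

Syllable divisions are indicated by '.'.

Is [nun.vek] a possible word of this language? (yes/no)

[nun.vek] — σ1 onset /n/, coda /n/ ok; σ2 onset /v/, coda /k/ ok → phonotactically legal

yes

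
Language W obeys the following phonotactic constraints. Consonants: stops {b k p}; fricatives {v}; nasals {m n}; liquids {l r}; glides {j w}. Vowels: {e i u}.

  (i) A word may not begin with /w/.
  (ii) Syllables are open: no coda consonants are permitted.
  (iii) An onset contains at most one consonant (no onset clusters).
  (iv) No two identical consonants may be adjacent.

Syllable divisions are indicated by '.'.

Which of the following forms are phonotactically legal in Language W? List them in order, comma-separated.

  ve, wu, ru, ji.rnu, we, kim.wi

ve, ru

ve — σ1 onset /v/, coda /∅/ ok → phonotactically legal
wu — violates constraint (i): word begins with /w/ → phonotactically illegal
ru — σ1 onset /r/, coda /∅/ ok → phonotactically legal
ji.rnu — violates constraint (iii): syllable 2 onset /rn/ has 2 consonants (> 1) → phonotactically illegal
we — violates constraint (i): word begins with /w/ → phonotactically illegal
kim.wi — violates constraint (ii): syllable 1 coda /m/ has 1 consonant (> 0) → phonotactically illegal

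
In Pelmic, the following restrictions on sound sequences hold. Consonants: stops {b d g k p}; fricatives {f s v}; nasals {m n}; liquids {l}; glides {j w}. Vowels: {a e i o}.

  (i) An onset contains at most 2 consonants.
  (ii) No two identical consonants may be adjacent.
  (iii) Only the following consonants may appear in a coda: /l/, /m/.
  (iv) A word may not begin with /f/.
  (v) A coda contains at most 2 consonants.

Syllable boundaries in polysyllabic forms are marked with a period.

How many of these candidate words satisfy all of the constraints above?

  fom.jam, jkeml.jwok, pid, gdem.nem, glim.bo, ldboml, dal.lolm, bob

fom.jam — violates constraint (iv): word begins with /f/ → ill-formed
jkeml.jwok — violates constraint (iii): syllable 2 coda contains /k/, which is not a licensed coda consonant → ill-formed
pid — violates constraint (iii): syllable 1 coda contains /d/, which is not a licensed coda consonant → ill-formed
gdem.nem — σ1 onset /gd/ (2C), coda /m/ ok; σ2 onset /n/, coda /m/ ok → well-formed
glim.bo — σ1 onset /gl/ (2C), coda /m/ ok; σ2 onset /b/, coda /∅/ ok → well-formed
ldboml — violates constraint (i): syllable 1 onset /ldb/ has 3 consonants (> 2) → ill-formed
dal.lolm — violates constraint (ii): adjacent identical consonants /ll/ → ill-formed
bob — violates constraint (iii): syllable 1 coda contains /b/, which is not a licensed coda consonant → ill-formed
Well-formed: gdem.nem, glim.bo → 2.

2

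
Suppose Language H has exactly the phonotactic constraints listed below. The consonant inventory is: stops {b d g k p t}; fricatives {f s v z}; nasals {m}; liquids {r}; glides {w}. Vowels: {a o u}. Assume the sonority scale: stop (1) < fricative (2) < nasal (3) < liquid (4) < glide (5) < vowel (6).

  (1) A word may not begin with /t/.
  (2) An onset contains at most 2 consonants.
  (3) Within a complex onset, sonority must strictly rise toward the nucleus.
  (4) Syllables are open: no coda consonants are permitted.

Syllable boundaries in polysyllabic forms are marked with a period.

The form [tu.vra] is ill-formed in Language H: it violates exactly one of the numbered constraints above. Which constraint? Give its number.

1

[tu.vra]: word begins with /t/.
This is a violation of constraint 1: "A word may not begin with /t/."
The remaining constraints (2, 3, 4) are satisfied.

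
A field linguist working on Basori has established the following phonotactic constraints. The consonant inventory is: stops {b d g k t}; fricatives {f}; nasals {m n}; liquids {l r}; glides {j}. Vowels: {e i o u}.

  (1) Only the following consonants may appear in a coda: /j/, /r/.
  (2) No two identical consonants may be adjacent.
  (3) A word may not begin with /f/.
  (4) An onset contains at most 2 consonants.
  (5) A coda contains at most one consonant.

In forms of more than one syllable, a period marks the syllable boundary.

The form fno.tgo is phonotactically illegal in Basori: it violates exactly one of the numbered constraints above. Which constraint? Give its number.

fno.tgo: word begins with /f/.
This is a violation of constraint 3: "A word may not begin with /f/."
The remaining constraints (1, 2, 4, 5) are satisfied.

3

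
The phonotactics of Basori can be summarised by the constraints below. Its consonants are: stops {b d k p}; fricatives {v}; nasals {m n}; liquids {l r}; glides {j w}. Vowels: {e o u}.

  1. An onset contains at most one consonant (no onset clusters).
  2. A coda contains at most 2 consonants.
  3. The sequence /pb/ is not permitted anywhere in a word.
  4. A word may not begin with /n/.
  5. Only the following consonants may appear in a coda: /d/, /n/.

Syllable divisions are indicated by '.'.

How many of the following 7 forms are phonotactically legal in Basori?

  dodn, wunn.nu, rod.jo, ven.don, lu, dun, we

7

dodn — σ1 onset /d/, coda /dn/ (2C) ok → phonotactically legal
wunn.nu — σ1 onset /w/, coda /nn/ (2C) ok; σ2 onset /n/, coda /∅/ ok → phonotactically legal
rod.jo — σ1 onset /r/, coda /d/ ok; σ2 onset /j/, coda /∅/ ok → phonotactically legal
ven.don — σ1 onset /v/, coda /n/ ok; σ2 onset /d/, coda /n/ ok → phonotactically legal
lu — σ1 onset /l/, coda /∅/ ok → phonotactically legal
dun — σ1 onset /d/, coda /n/ ok → phonotactically legal
we — σ1 onset /w/, coda /∅/ ok → phonotactically legal
Phonotactically legal: dodn, wunn.nu, rod.jo, ven.don, lu, dun, we → 7.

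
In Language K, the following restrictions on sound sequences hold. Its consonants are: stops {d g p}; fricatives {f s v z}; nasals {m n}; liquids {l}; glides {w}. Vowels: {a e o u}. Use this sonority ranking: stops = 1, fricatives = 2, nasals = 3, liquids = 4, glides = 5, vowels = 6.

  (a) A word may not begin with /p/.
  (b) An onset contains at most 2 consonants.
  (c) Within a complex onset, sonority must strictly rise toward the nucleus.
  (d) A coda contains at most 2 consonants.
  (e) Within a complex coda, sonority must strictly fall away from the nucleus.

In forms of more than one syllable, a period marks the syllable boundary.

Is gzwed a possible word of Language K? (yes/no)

gzwed — violates constraint (b): syllable 1 onset /gzw/ has 3 consonants (> 2) → ill-formed

no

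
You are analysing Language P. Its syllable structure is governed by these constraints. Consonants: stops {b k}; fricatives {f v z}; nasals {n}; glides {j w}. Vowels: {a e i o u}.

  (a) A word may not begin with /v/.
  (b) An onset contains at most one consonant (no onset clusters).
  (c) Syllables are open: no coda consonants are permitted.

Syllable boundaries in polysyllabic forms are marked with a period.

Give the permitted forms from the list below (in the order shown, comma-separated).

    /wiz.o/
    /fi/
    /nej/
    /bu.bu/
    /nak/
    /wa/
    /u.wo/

/wiz.o/ — violates constraint (c): syllable 1 coda /z/ has 1 consonant (> 0) → not permitted
/fi/ — σ1 onset /f/, coda /∅/ ok → permitted
/nej/ — violates constraint (c): syllable 1 coda /j/ has 1 consonant (> 0) → not permitted
/bu.bu/ — σ1 onset /b/, coda /∅/ ok; σ2 onset /b/, coda /∅/ ok → permitted
/nak/ — violates constraint (c): syllable 1 coda /k/ has 1 consonant (> 0) → not permitted
/wa/ — σ1 onset /w/, coda /∅/ ok → permitted
/u.wo/ — σ1 onset /∅/, coda /∅/ ok; σ2 onset /w/, coda /∅/ ok → permitted

/fi/, /bu.bu/, /wa/, /u.wo/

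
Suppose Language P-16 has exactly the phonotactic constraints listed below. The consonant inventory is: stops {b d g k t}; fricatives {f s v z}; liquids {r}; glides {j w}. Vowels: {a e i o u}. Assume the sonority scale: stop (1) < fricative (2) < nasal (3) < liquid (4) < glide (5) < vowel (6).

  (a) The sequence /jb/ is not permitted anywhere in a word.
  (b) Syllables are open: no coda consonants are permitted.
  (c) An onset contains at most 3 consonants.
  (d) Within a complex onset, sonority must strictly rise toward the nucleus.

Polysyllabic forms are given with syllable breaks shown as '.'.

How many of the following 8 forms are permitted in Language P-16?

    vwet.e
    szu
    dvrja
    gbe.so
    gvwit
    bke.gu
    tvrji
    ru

vwet.e — violates constraint (b): syllable 1 coda /t/ has 1 consonant (> 0) → not permitted
szu — violates constraint (d): syllable 1 onset /sz/: /s/ (fricative, 2) → /z/ (fricative, 2) does not rise → not permitted
dvrja — violates constraint (c): syllable 1 onset /dvrj/ has 4 consonants (> 3) → not permitted
gbe.so — violates constraint (d): syllable 1 onset /gb/: /g/ (stop, 1) → /b/ (stop, 1) does not rise → not permitted
gvwit — violates constraint (b): syllable 1 coda /t/ has 1 consonant (> 0) → not permitted
bke.gu — violates constraint (d): syllable 1 onset /bk/: /b/ (stop, 1) → /k/ (stop, 1) does not rise → not permitted
tvrji — violates constraint (c): syllable 1 onset /tvrj/ has 4 consonants (> 3) → not permitted
ru — σ1 onset /r/, coda /∅/ ok → permitted
Permitted: ru → 1.

1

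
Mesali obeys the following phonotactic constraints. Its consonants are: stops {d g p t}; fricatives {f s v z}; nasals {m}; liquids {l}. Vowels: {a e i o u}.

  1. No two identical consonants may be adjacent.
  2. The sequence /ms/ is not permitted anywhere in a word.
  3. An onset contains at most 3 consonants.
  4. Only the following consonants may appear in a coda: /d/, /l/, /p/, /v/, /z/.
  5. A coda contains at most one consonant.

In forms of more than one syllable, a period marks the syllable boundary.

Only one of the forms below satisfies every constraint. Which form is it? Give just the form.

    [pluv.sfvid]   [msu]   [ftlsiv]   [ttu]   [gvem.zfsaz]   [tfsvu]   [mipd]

[pluv.sfvid] — σ1 onset /pl/ (2C), coda /v/ ok; σ2 onset /sfv/ (3C), coda /d/ ok → phonotactically legal
[msu] — violates constraint 2: contains banned sequence /ms/ → phonotactically illegal
[ftlsiv] — violates constraint 3: syllable 1 onset /ftls/ has 4 consonants (> 3) → phonotactically illegal
[ttu] — violates constraint 1: adjacent identical consonants /tt/ → phonotactically illegal
[gvem.zfsaz] — violates constraint 4: syllable 1 coda contains /m/, which is not a licensed coda consonant → phonotactically illegal
[tfsvu] — violates constraint 3: syllable 1 onset /tfsv/ has 4 consonants (> 3) → phonotactically illegal
[mipd] — violates constraint 5: syllable 1 coda /pd/ has 2 consonants (> 1) → phonotactically illegal

[pluv.sfvid]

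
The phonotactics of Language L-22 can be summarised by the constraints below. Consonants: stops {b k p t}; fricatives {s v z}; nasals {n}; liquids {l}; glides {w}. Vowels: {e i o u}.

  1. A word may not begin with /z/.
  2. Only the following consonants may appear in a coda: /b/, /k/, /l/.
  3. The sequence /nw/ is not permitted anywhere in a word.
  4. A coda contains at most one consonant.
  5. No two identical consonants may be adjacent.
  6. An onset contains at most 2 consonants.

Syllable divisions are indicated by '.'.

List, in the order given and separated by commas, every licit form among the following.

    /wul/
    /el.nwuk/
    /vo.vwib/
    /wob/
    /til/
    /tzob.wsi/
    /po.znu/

/wul/ — σ1 onset /w/, coda /l/ ok → licit
/el.nwuk/ — violates constraint 3: contains banned sequence /nw/ → illicit
/vo.vwib/ — σ1 onset /v/, coda /∅/ ok; σ2 onset /vw/ (2C), coda /b/ ok → licit
/wob/ — σ1 onset /w/, coda /b/ ok → licit
/til/ — σ1 onset /t/, coda /l/ ok → licit
/tzob.wsi/ — σ1 onset /tz/ (2C), coda /b/ ok; σ2 onset /ws/ (2C), coda /∅/ ok → licit
/po.znu/ — σ1 onset /p/, coda /∅/ ok; σ2 onset /zn/ (2C), coda /∅/ ok → licit

/wul/, /vo.vwib/, /wob/, /til/, /tzob.wsi/, /po.znu/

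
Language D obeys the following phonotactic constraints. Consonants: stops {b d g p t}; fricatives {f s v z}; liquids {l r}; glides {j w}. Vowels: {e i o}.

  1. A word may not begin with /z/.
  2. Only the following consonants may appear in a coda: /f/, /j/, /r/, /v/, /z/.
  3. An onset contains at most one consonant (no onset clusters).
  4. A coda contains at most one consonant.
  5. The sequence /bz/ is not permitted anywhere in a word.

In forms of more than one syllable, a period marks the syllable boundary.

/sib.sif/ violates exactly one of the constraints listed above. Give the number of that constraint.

2

/sib.sif/: syllable 1 coda contains /b/, which is not a licensed coda consonant.
This is a violation of constraint 2: "Only the following consonants may appear in a coda: /f/, /j/, /r/, /v/, /z/."
The remaining constraints (1, 3, 4, 5) are satisfied.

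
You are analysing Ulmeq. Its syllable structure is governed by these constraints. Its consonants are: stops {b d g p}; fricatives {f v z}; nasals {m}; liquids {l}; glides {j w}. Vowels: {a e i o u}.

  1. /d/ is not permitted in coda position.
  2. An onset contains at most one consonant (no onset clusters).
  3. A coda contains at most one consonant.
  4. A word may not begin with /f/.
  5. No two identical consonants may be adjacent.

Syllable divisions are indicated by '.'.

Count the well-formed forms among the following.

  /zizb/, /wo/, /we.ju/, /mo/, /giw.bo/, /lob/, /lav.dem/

6

/zizb/ — violates constraint 3: syllable 1 coda /zb/ has 2 consonants (> 1) → ill-formed
/wo/ — σ1 onset /w/, coda /∅/ ok → well-formed
/we.ju/ — σ1 onset /w/, coda /∅/ ok; σ2 onset /j/, coda /∅/ ok → well-formed
/mo/ — σ1 onset /m/, coda /∅/ ok → well-formed
/giw.bo/ — σ1 onset /g/, coda /w/ ok; σ2 onset /b/, coda /∅/ ok → well-formed
/lob/ — σ1 onset /l/, coda /b/ ok → well-formed
/lav.dem/ — σ1 onset /l/, coda /v/ ok; σ2 onset /d/, coda /m/ ok → well-formed
Well-formed: /wo/, /we.ju/, /mo/, /giw.bo/, /lob/, /lav.dem/ → 6.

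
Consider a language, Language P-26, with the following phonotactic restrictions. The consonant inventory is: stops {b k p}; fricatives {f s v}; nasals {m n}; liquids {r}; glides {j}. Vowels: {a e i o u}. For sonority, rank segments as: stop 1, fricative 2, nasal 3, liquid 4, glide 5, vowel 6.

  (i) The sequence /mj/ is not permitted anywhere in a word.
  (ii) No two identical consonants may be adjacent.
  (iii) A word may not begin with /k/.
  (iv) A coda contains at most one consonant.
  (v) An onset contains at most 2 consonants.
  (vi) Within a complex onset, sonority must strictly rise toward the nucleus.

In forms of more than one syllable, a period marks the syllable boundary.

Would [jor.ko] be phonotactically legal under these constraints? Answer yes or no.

[jor.ko] — σ1 onset /j/, coda /r/ ok; σ2 onset /k/, coda /∅/ ok → phonotactically legal

yes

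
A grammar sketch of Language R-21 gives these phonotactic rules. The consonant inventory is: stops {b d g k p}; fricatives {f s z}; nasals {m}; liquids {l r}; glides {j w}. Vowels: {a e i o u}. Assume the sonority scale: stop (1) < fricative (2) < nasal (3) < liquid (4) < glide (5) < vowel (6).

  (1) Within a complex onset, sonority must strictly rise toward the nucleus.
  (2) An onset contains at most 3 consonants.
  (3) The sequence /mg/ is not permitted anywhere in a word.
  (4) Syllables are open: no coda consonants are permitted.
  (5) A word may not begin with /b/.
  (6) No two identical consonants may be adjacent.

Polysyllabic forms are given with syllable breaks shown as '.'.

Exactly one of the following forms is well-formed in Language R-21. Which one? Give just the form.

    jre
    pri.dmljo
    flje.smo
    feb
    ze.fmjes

flje.smo

jre — violates constraint 1: syllable 1 onset /jr/: /j/ (glide, 5) → /r/ (liquid, 4) does not rise → ill-formed
pri.dmljo — violates constraint 2: syllable 2 onset /dmlj/ has 4 consonants (> 3) → ill-formed
flje.smo — σ1 onset /flj/ (2→4→5 rises), coda /∅/ ok; σ2 onset /sm/ (2→3 rises), coda /∅/ ok → well-formed
feb — violates constraint 4: syllable 1 coda /b/ has 1 consonant (> 0) → ill-formed
ze.fmjes — violates constraint 4: syllable 2 coda /s/ has 1 consonant (> 0) → ill-formed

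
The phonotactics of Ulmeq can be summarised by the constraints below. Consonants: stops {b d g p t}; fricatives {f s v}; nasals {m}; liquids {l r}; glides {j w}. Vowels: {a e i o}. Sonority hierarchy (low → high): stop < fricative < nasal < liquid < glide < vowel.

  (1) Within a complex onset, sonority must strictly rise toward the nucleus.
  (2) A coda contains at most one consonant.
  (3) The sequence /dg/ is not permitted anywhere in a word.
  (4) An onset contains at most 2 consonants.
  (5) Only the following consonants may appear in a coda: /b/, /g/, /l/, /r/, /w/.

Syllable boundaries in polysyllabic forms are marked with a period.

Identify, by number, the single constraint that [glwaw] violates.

4

[glwaw]: syllable 1 onset /glw/ has 3 consonants (> 2).
This is a violation of constraint 4: "An onset contains at most 2 consonants."
The remaining constraints (1, 2, 3, 5) are satisfied.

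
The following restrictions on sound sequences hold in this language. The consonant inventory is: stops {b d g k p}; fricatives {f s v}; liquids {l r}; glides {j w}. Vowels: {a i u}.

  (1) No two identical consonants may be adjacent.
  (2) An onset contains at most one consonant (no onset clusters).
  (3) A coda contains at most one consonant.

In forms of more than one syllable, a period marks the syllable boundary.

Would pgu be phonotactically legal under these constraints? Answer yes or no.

no

pgu — violates constraint 2: syllable 1 onset /pg/ has 2 consonants (> 1) → phonotactically illegal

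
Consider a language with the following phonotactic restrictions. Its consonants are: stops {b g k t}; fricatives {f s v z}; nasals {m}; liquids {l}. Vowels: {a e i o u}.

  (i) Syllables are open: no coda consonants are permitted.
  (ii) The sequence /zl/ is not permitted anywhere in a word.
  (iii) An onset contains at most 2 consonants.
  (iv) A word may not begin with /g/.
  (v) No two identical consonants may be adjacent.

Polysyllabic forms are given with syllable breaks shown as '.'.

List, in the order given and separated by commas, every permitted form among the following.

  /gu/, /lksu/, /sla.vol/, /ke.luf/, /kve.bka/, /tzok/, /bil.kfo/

/kve.bka/

/gu/ — violates constraint (iv): word begins with /g/ → not permitted
/lksu/ — violates constraint (iii): syllable 1 onset /lks/ has 3 consonants (> 2) → not permitted
/sla.vol/ — violates constraint (i): syllable 2 coda /l/ has 1 consonant (> 0) → not permitted
/ke.luf/ — violates constraint (i): syllable 2 coda /f/ has 1 consonant (> 0) → not permitted
/kve.bka/ — σ1 onset /kv/ (2C), coda /∅/ ok; σ2 onset /bk/ (2C), coda /∅/ ok → permitted
/tzok/ — violates constraint (i): syllable 1 coda /k/ has 1 consonant (> 0) → not permitted
/bil.kfo/ — violates constraint (i): syllable 1 coda /l/ has 1 consonant (> 0) → not permitted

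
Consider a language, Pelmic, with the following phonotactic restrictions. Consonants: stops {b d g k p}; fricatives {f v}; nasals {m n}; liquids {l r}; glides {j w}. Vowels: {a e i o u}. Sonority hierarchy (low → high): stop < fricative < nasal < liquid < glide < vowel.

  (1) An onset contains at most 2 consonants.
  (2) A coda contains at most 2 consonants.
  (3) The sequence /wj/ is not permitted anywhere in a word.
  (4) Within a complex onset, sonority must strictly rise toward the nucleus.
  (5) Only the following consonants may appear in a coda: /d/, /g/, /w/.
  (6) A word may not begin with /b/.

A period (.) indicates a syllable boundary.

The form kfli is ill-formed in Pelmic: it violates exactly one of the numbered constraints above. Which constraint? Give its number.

1

kfli: syllable 1 onset /kfl/ has 3 consonants (> 2).
This is a violation of constraint 1: "An onset contains at most 2 consonants."
The remaining constraints (2, 3, 4, 5, 6) are satisfied.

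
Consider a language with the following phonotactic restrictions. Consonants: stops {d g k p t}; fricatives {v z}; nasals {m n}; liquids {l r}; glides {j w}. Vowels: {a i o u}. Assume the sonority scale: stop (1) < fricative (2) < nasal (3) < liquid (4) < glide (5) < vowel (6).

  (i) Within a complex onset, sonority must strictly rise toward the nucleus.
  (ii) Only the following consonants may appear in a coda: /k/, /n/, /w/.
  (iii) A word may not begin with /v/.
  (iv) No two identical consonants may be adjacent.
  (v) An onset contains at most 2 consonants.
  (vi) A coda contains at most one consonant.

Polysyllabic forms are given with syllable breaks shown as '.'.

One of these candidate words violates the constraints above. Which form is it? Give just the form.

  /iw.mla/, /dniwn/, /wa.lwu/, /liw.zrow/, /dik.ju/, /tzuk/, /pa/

/iw.mla/ — σ1 onset /∅/, coda /w/ ok; σ2 onset /ml/ (3→4 rises), coda /∅/ ok → well-formed
/dniwn/ — violates constraint (vi): syllable 1 coda /wn/ has 2 consonants (> 1) → ill-formed
/wa.lwu/ — σ1 onset /w/, coda /∅/ ok; σ2 onset /lw/ (4→5 rises), coda /∅/ ok → well-formed
/liw.zrow/ — σ1 onset /l/, coda /w/ ok; σ2 onset /zr/ (2→4 rises), coda /w/ ok → well-formed
/dik.ju/ — σ1 onset /d/, coda /k/ ok; σ2 onset /j/, coda /∅/ ok → well-formed
/tzuk/ — σ1 onset /tz/ (1→2 rises), coda /k/ ok → well-formed
/pa/ — σ1 onset /p/, coda /∅/ ok → well-formed

/dniwn/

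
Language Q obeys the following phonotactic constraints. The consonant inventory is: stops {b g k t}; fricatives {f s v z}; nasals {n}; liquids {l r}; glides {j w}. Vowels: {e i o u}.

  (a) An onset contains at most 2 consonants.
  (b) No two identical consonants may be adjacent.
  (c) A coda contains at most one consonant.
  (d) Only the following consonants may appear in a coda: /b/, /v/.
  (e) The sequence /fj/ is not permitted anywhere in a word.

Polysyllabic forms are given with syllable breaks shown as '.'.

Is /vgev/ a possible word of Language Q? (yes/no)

yes

/vgev/ — σ1 onset /vg/ (2C), coda /v/ ok → phonotactically legal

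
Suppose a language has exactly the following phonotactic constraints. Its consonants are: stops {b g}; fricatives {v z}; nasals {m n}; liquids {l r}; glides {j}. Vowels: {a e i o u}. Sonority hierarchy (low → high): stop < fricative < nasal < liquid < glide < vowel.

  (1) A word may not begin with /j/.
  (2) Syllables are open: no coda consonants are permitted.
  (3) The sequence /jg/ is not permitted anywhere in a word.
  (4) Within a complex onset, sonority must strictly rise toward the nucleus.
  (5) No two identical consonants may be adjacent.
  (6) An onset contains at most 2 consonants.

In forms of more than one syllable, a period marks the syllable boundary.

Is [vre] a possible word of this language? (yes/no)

yes

[vre] — σ1 onset /vr/ (2→4 rises), coda /∅/ ok → well-formed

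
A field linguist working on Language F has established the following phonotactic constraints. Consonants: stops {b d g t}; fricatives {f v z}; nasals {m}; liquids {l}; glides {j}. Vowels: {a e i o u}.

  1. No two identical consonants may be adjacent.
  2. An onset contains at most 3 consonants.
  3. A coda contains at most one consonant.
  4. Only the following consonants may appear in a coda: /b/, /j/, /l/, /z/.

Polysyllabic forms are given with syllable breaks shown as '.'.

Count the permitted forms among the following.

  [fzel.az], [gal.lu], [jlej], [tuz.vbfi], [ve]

4

[fzel.az] — σ1 onset /fz/ (2C), coda /l/ ok; σ2 onset /∅/, coda /z/ ok → permitted
[gal.lu] — violates constraint 1: adjacent identical consonants /ll/ → not permitted
[jlej] — σ1 onset /jl/ (2C), coda /j/ ok → permitted
[tuz.vbfi] — σ1 onset /t/, coda /z/ ok; σ2 onset /vbf/ (3C), coda /∅/ ok → permitted
[ve] — σ1 onset /v/, coda /∅/ ok → permitted
Permitted: [fzel.az], [jlej], [tuz.vbfi], [ve] → 4.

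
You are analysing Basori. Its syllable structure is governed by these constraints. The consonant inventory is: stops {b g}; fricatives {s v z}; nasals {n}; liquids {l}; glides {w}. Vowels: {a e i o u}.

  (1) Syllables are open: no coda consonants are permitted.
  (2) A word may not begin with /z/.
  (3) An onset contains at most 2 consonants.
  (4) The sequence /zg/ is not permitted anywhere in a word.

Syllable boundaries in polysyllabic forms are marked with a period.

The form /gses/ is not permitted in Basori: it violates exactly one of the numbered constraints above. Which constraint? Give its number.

/gses/: syllable 1 coda /s/ has 1 consonant (> 0).
This is a violation of constraint 1: "Syllables are open: no coda consonants are permitted."
The remaining constraints (2, 3, 4) are satisfied.

1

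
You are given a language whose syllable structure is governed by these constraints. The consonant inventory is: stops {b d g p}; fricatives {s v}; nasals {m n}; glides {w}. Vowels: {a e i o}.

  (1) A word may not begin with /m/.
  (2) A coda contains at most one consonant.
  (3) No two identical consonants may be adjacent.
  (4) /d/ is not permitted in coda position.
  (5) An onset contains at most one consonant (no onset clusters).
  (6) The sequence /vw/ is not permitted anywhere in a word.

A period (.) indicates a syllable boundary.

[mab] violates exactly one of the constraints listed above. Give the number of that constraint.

1

[mab]: word begins with /m/.
This is a violation of constraint 1: "A word may not begin with /m/."
The remaining constraints (2, 3, 4, 5, 6) are satisfied.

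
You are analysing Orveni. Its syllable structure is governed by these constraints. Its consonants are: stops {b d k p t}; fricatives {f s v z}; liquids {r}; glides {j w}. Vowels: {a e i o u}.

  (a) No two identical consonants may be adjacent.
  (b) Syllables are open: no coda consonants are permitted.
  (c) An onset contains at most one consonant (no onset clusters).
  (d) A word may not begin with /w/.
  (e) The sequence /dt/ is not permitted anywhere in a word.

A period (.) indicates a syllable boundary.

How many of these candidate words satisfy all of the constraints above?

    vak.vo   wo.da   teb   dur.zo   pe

1

vak.vo — violates constraint (b): syllable 1 coda /k/ has 1 consonant (> 0) → not permitted
wo.da — violates constraint (d): word begins with /w/ → not permitted
teb — violates constraint (b): syllable 1 coda /b/ has 1 consonant (> 0) → not permitted
dur.zo — violates constraint (b): syllable 1 coda /r/ has 1 consonant (> 0) → not permitted
pe — σ1 onset /p/, coda /∅/ ok → permitted
Permitted: pe → 1.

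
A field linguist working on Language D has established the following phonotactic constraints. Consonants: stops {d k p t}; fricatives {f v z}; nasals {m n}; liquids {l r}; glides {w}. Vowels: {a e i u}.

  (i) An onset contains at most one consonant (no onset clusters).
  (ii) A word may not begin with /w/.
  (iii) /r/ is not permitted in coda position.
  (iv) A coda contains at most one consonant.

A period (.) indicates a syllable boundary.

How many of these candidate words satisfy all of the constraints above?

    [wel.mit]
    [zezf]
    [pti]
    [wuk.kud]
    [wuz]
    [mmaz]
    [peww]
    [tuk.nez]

1

[wel.mit] — violates constraint (ii): word begins with /w/ → ill-formed
[zezf] — violates constraint (iv): syllable 1 coda /zf/ has 2 consonants (> 1) → ill-formed
[pti] — violates constraint (i): syllable 1 onset /pt/ has 2 consonants (> 1) → ill-formed
[wuk.kud] — violates constraint (ii): word begins with /w/ → ill-formed
[wuz] — violates constraint (ii): word begins with /w/ → ill-formed
[mmaz] — violates constraint (i): syllable 1 onset /mm/ has 2 consonants (> 1) → ill-formed
[peww] — violates constraint (iv): syllable 1 coda /ww/ has 2 consonants (> 1) → ill-formed
[tuk.nez] — σ1 onset /t/, coda /k/ ok; σ2 onset /n/, coda /z/ ok → well-formed
Well-formed: [tuk.nez] → 1.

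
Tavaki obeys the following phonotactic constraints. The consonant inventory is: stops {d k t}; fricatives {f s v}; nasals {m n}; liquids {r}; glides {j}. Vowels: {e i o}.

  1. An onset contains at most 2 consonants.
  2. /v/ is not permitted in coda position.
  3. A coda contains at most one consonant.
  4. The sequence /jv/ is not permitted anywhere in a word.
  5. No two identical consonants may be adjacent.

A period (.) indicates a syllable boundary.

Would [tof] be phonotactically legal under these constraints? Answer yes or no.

[tof] — σ1 onset /t/, coda /f/ ok → phonotactically legal

yes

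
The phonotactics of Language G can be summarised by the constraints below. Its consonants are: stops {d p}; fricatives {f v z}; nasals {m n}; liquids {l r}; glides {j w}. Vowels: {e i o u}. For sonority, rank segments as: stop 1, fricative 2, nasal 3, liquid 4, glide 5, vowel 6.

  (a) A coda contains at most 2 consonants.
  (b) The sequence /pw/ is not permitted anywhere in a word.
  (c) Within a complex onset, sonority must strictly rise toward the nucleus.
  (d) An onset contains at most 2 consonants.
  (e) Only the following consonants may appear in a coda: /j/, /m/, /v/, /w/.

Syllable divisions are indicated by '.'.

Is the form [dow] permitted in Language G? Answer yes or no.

[dow] — σ1 onset /d/, coda /w/ ok → permitted

yes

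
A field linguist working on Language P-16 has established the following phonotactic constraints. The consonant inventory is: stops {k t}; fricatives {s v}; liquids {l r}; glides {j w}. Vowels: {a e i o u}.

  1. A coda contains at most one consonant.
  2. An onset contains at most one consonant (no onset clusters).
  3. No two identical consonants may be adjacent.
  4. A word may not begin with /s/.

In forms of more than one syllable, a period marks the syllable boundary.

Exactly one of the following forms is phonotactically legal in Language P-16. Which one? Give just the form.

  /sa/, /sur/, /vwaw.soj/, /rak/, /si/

/sa/ — violates constraint 4: word begins with /s/ → phonotactically illegal
/sur/ — violates constraint 4: word begins with /s/ → phonotactically illegal
/vwaw.soj/ — violates constraint 2: syllable 1 onset /vw/ has 2 consonants (> 1) → phonotactically illegal
/rak/ — σ1 onset /r/, coda /k/ ok → phonotactically legal
/si/ — violates constraint 4: word begins with /s/ → phonotactically illegal

/rak/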